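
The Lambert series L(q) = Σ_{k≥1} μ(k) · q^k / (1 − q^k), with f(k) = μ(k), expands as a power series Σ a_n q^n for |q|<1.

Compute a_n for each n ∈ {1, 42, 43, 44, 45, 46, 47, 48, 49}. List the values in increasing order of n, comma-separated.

1, 0, 0, 0, 0, 0, 0, 0, 0

q^1  k|1↦μ(k): 1:1  a_1=1
[q^42] μ(1)=1,μ(2)=-1,μ(3)=-1,μ(6)=1,μ(7)=-1,μ(14)=1,μ(21)=1,μ(42)=-1 ⇒ 0
q^43  k|43↦μ(k): 1:1 43:-1  a_43=0
d|44:{1,2,4,11,22,44}  Σμ=1+(-1)+0+(-1)+1+0=0
d|45:{45,15,9,5,3,1}  Σμ=0+1+0+(-1)+(-1)+1=0
n=46: 1·46 2·23 23·2 46·1  μ→[1+(-1)+(-1)+1]=0
[q^47] μ(1)=1,μ(47)=-1 ⇒ 0
[q^48] μ(48)=0,μ(24)=0,μ(16)=0,μ(12)=0,μ(8)=0,μ(6)=1,μ(4)=0,μ(3)=-1,μ(2)=-1,μ(1)=1 ⇒ 0
q^49  k|49↦μ(k): 1:1 7:-1 49:0  a_49=0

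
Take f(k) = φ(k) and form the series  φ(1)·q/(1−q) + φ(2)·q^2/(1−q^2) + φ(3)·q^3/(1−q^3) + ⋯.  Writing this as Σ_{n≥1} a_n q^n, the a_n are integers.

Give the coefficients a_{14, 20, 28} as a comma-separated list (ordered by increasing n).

n=14: 14·1 7·2 2·7 1·14  φ→[6+6+1+1]=14
d|20:{20,10,5,4,2,1}  Σφ=8+4+4+2+1+1=20
[q^28] φ(28)=12,φ(14)=6,φ(7)=6,φ(4)=2,φ(2)=1,φ(1)=1 ⇒ 28

14, 20, 28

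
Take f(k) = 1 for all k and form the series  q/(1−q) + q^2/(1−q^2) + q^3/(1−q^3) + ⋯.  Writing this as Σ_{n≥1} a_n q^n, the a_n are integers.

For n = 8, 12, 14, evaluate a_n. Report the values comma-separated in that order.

[q^8] f(8)=1,f(4)=1,f(2)=1,f(1)=1 ⇒ 4
d|12:{1,2,3,4,6,12}  Σf=1+1+1+1+1+1=6
n=14: 14·1 7·2 2·7 1·14  f→[1+1+1+1]=4

4, 6, 4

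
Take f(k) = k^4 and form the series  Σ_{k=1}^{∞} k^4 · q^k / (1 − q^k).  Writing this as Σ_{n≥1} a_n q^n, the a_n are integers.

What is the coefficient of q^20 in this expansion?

n=20: 20·1 10·2 5·4 4·5 2·10 1·20  f→[160000+10000+625+256+16+1]=170898

a_20 = 170898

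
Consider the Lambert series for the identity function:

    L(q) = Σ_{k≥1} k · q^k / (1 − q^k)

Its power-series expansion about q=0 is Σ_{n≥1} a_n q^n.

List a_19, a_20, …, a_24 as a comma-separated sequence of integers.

q^19  k|19↦f(k): 1:1 19:19  a_19=20
[q^20] f(1)=1,f(2)=2,f(4)=4,f(5)=5,f(10)=10,f(20)=20 ⇒ 42
[q^21] f(1)=1,f(3)=3,f(7)=7,f(21)=21 ⇒ 32
d|22:{1,2,11,22}  Σf=1+2+11+22=36
[q^23] f(1)=1,f(23)=23 ⇒ 24
n=24: 24·1 12·2 8·3 6·4 4·6 3·8 2·12 1·24  f→[24+12+8+6+4+3+2+1]=60

20, 42, 32, 36, 24, 60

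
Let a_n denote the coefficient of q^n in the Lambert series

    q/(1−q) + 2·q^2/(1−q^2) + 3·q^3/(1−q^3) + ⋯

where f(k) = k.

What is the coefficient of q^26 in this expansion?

a_26 = 42

n=26: 26·1 13·2 2·13 1·26  f→[26+13+2+1]=42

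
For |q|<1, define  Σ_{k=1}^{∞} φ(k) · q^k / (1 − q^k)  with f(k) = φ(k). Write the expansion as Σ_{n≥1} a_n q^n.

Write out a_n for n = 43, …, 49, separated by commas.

d|43:{1,43}  Σφ=1+42=43
q^44  k|44↦φ(k): 44:20 22:10 11:10 4:2 2:1 1:1  a_44=44
q^45  k|45↦φ(k): 1:1 3:2 5:4 9:6 15:8 45:24  a_45=45
d|46:{1,2,23,46}  Σφ=1+1+22+22=46
[q^47] φ(1)=1,φ(47)=46 ⇒ 47
[q^48] φ(1)=1,φ(2)=1,φ(3)=2,φ(4)=2,φ(6)=2,φ(8)=4,φ(12)=4,φ(16)=8,φ(24)=8,φ(48)=16 ⇒ 48
d|49:{49,7,1}  Σφ=42+6+1=49

43, 44, 45, 46, 47, 48, 49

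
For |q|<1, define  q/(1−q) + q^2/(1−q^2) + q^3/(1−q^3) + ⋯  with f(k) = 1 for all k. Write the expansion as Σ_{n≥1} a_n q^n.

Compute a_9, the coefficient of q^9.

a_9 = 3

q^9  k|9↦f(k): 1:1 3:1 9:1  a_9=3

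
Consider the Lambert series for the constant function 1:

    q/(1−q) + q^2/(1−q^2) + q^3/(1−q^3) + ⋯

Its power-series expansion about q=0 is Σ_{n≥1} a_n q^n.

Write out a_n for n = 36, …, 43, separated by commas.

n=36: 36·1 18·2 12·3 9·4 6·6 4·9 3·12 2·18 1·36  f→[1+1+1+1+1+1+1+1+1]=9
q^37  k|37↦f(k): 1:1 37:1  a_37=2
[q^38] f(1)=1,f(2)=1,f(19)=1,f(38)=1 ⇒ 4
d|39:{39,13,3,1}  Σf=1+1+1+1=4
q^40  k|40↦f(k): 1:1 2:1 4:1 5:1 8:1 10:1 20:1 40:1  a_40=8
n=41: 1·41 41·1  f→[1+1]=2
d|42:{42,21,14,7,6,3,2,1}  Σf=1+1+1+1+1+1+1+1=8
[q^43] f(1)=1,f(43)=1 ⇒ 2

9, 2, 4, 4, 8, 2, 8, 2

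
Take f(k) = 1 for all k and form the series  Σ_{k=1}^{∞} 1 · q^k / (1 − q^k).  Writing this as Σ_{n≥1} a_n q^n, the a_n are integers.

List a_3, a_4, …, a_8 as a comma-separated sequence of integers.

[q^3] f(1)=1,f(3)=1 ⇒ 2
q^4  k|4↦f(k): 1:1 2:1 4:1  a_4=3
d|5:{5,1}  Σf=1+1=2
[q^6] f(6)=1,f(3)=1,f(2)=1,f(1)=1 ⇒ 4
[q^7] f(7)=1,f(1)=1 ⇒ 2
q^8  k|8↦f(k): 8:1 4:1 2:1 1:1  a_8=4

2, 3, 2, 4, 2, 4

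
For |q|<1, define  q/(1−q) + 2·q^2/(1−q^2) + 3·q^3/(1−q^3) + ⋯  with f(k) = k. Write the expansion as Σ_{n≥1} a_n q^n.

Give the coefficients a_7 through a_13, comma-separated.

d|7:{7,1}  Σf=7+1=8
q^8  k|8↦f(k): 1:1 2:2 4:4 8:8  a_8=15
[q^9] f(1)=1,f(3)=3,f(9)=9 ⇒ 13
[q^10] f(10)=10,f(5)=5,f(2)=2,f(1)=1 ⇒ 18
q^11  k|11↦f(k): 1:1 11:11  a_11=12
[q^12] f(12)=12,f(6)=6,f(4)=4,f(3)=3,f(2)=2,f(1)=1 ⇒ 28
[q^13] f(13)=13,f(1)=1 ⇒ 14

8, 15, 13, 18, 12, 28, 14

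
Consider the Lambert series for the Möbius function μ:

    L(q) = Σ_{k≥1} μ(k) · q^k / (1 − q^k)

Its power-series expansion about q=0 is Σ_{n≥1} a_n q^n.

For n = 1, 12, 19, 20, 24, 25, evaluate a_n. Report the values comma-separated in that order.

1, 0, 0, 0, 0, 0

q^1  k|1↦μ(k): 1:1  a_1=1
d|12:{1,2,3,4,6,12}  Σμ=1+(-1)+(-1)+0+1+0=0
[q^19] μ(1)=1,μ(19)=-1 ⇒ 0
q^20  k|20↦μ(k): 1:1 2:-1 4:0 5:-1 10:1 20:0  a_20=0
n=24: 24·1 12·2 8·3 6·4 4·6 3·8 2·12 1·24  μ→[0+0+0+1+0+(-1)+(-1)+1]=0
d|25:{25,5,1}  Σμ=0+(-1)+1=0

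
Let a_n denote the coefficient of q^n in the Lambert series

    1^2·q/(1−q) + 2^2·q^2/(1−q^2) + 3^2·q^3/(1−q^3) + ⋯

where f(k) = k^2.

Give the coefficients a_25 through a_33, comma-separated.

651, 850, 820, 1050, 842, 1300, 962, 1365, 1220

d|25:{25,5,1}  Σf=625+25+1=651
q^26  k|26↦f(k): 26:676 13:169 2:4 1:1  a_26=850
d|27:{27,9,3,1}  Σf=729+81+9+1=820
d|28:{28,14,7,4,2,1}  Σf=784+196+49+16+4+1=1050
n=29: 29·1 1·29  f→[841+1]=842
d|30:{1,2,3,5,6,10,15,30}  Σf=1+4+9+25+36+100+225+900=1300
[q^31] f(31)=961,f(1)=1 ⇒ 962
q^32  k|32↦f(k): 32:1024 16:256 8:64 4:16 2:4 1:1  a_32=1365
n=33: 1·33 3·11 11·3 33·1  f→[1+9+121+1089]=1220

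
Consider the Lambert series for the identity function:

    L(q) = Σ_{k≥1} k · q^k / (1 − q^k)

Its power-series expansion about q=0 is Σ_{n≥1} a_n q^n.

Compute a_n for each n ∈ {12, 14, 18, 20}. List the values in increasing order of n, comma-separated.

28, 24, 39, 42

[q^12] f(1)=1,f(2)=2,f(3)=3,f(4)=4,f(6)=6,f(12)=12 ⇒ 28
q^14  k|14↦f(k): 1:1 2:2 7:7 14:14  a_14=24
[q^18] f(1)=1,f(2)=2,f(3)=3,f(6)=6,f(9)=9,f(18)=18 ⇒ 39
[q^20] f(1)=1,f(2)=2,f(4)=4,f(5)=5,f(10)=10,f(20)=20 ⇒ 42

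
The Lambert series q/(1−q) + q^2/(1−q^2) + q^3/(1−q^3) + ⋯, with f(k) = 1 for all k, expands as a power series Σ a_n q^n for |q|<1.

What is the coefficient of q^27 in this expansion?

[q^27] f(1)=1,f(3)=1,f(9)=1,f(27)=1 ⇒ 4

a_27 = 4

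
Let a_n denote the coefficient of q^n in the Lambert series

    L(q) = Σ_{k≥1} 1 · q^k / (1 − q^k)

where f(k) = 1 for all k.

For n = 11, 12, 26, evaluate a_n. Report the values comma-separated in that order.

d|11:{11,1}  Σf=1+1=2
[q^12] f(1)=1,f(2)=1,f(3)=1,f(4)=1,f(6)=1,f(12)=1 ⇒ 6
[q^26] f(26)=1,f(13)=1,f(2)=1,f(1)=1 ⇒ 4

2, 6, 4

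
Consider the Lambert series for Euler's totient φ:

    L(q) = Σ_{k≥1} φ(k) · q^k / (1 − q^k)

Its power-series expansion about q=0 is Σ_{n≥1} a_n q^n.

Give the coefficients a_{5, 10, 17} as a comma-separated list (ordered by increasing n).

d|5:{1,5}  Σφ=1+4=5
q^10  k|10↦φ(k): 10:4 5:4 2:1 1:1  a_10=10
q^17  k|17↦φ(k): 17:16 1:1  a_17=17

5, 10, 17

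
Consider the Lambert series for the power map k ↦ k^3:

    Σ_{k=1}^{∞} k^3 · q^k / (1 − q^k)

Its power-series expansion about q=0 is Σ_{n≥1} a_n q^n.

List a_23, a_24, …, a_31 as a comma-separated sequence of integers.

12168, 16380, 15751, 19782, 20440, 25112, 24390, 31752, 29792

n=23: 23·1 1·23  f→[12167+1]=12168
n=24: 1·24 2·12 3·8 4·6 6·4 8·3 12·2 24·1  f→[1+8+27+64+216+512+1728+13824]=16380
n=25: 25·1 5·5 1·25  f→[15625+125+1]=15751
n=26: 1·26 2·13 13·2 26·1  f→[1+8+2197+17576]=19782
q^27  k|27↦f(k): 1:1 3:27 9:729 27:19683  a_27=20440
[q^28] f(1)=1,f(2)=8,f(4)=64,f(7)=343,f(14)=2744,f(28)=21952 ⇒ 25112
[q^29] f(29)=24389,f(1)=1 ⇒ 24390
d|30:{1,2,3,5,6,10,15,30}  Σf=1+8+27+125+216+1000+3375+27000=31752
n=31: 31·1 1·31  f→[29791+1]=29792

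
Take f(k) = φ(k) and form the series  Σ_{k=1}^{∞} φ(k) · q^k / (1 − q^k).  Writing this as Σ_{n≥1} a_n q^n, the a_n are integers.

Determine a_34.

n=34: 34·1 17·2 2·17 1·34  φ→[16+16+1+1]=34

a_34 = 34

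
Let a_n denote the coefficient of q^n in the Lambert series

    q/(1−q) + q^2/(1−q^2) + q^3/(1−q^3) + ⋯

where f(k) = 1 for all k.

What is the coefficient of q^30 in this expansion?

a_30 = 8

n=30: 1·30 2·15 3·10 5·6 6·5 10·3 15·2 30·1  f→[1+1+1+1+1+1+1+1]=8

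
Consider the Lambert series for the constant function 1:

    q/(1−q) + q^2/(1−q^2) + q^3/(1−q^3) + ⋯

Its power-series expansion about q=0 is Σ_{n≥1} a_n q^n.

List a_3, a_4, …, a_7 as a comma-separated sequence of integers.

d|3:{3,1}  Σf=1+1=2
[q^4] f(1)=1,f(2)=1,f(4)=1 ⇒ 3
[q^5] f(5)=1,f(1)=1 ⇒ 2
[q^6] f(6)=1,f(3)=1,f(2)=1,f(1)=1 ⇒ 4
[q^7] f(1)=1,f(7)=1 ⇒ 2

2, 3, 2, 4, 2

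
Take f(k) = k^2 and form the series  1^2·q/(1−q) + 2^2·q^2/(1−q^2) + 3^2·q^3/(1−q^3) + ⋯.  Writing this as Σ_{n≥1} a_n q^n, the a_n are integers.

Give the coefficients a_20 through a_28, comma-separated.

546, 500, 610, 530, 850, 651, 850, 820, 1050

[q^20] f(20)=400,f(10)=100,f(5)=25,f(4)=16,f(2)=4,f(1)=1 ⇒ 546
d|21:{21,7,3,1}  Σf=441+49+9+1=500
d|22:{22,11,2,1}  Σf=484+121+4+1=610
d|23:{23,1}  Σf=529+1=530
q^24  k|24↦f(k): 24:576 12:144 8:64 6:36 4:16 3:9 2:4 1:1  a_24=850
[q^25] f(25)=625,f(5)=25,f(1)=1 ⇒ 651
q^26  k|26↦f(k): 26:676 13:169 2:4 1:1  a_26=850
q^27  k|27↦f(k): 1:1 3:9 9:81 27:729  a_27=820
d|28:{28,14,7,4,2,1}  Σf=784+196+49+16+4+1=1050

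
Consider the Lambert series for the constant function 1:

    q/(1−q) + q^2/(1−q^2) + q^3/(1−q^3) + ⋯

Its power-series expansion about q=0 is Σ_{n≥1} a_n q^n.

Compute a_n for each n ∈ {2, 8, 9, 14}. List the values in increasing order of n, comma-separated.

q^2  k|2↦f(k): 2:1 1:1  a_2=2
[q^8] f(8)=1,f(4)=1,f(2)=1,f(1)=1 ⇒ 4
[q^9] f(1)=1,f(3)=1,f(9)=1 ⇒ 3
n=14: 1·14 2·7 7·2 14·1  f→[1+1+1+1]=4

2, 4, 3, 4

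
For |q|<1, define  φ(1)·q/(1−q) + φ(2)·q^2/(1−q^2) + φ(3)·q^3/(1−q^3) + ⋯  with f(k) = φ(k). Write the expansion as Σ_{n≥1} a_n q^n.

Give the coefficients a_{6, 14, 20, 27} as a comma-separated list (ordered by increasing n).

q^6  k|6↦φ(k): 1:1 2:1 3:2 6:2  a_6=6
n=14: 14·1 7·2 2·7 1·14  φ→[6+6+1+1]=14
d|20:{1,2,4,5,10,20}  Σφ=1+1+2+4+4+8=20
n=27: 1·27 3·9 9·3 27·1  φ→[1+2+6+18]=27

6, 14, 20, 27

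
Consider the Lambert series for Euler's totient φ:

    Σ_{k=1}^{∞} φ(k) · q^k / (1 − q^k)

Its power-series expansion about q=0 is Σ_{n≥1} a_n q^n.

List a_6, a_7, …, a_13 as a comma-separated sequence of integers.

d|6:{6,3,2,1}  Σφ=2+2+1+1=6
d|7:{7,1}  Σφ=6+1=7
q^8  k|8↦φ(k): 1:1 2:1 4:2 8:4  a_8=8
n=9: 9·1 3·3 1·9  φ→[6+2+1]=9
[q^10] φ(1)=1,φ(2)=1,φ(5)=4,φ(10)=4 ⇒ 10
d|11:{11,1}  Σφ=10+1=11
[q^12] φ(1)=1,φ(2)=1,φ(3)=2,φ(4)=2,φ(6)=2,φ(12)=4 ⇒ 12
[q^13] φ(1)=1,φ(13)=12 ⇒ 13

6, 7, 8, 9, 10, 11, 12, 13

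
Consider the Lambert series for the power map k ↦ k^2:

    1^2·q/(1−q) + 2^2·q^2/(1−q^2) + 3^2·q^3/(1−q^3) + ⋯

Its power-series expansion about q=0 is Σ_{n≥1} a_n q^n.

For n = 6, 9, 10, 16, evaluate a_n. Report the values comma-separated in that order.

50, 91, 130, 341

q^6  k|6↦f(k): 1:1 2:4 3:9 6:36  a_6=50
q^9  k|9↦f(k): 9:81 3:9 1:1  a_9=91
n=10: 1·10 2·5 5·2 10·1  f→[1+4+25+100]=130
n=16: 16·1 8·2 4·4 2·8 1·16  f→[256+64+16+4+1]=341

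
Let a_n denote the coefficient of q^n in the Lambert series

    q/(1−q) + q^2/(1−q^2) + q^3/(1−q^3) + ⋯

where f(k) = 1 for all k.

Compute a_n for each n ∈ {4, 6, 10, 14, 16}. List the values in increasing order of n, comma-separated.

d|4:{4,2,1}  Σf=1+1+1=3
n=6: 6·1 3·2 2·3 1·6  f→[1+1+1+1]=4
d|10:{10,5,2,1}  Σf=1+1+1+1=4
n=14: 14·1 7·2 2·7 1·14  f→[1+1+1+1]=4
[q^16] f(1)=1,f(2)=1,f(4)=1,f(8)=1,f(16)=1 ⇒ 5

3, 4, 4, 4, 5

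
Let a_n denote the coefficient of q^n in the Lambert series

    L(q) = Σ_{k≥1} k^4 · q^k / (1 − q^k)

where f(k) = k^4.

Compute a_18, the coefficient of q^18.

a_18 = 112931

d|18:{18,9,6,3,2,1}  Σf=104976+6561+1296+81+16+1=112931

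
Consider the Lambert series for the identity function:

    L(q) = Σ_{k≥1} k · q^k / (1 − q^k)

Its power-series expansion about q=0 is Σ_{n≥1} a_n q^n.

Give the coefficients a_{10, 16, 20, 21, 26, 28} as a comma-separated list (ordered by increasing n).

q^10  k|10↦f(k): 10:10 5:5 2:2 1:1  a_10=18
d|16:{16,8,4,2,1}  Σf=16+8+4+2+1=31
n=20: 20·1 10·2 5·4 4·5 2·10 1·20  f→[20+10+5+4+2+1]=42
[q^21] f(1)=1,f(3)=3,f(7)=7,f(21)=21 ⇒ 32
q^26  k|26↦f(k): 26:26 13:13 2:2 1:1  a_26=42
[q^28] f(1)=1,f(2)=2,f(4)=4,f(7)=7,f(14)=14,f(28)=28 ⇒ 56

18, 31, 42, 32, 42, 56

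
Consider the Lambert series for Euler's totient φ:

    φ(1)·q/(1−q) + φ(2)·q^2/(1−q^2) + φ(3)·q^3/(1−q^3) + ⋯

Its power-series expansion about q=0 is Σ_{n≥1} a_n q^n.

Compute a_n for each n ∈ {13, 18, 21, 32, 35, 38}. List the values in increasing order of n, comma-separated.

q^13  k|13↦φ(k): 13:12 1:1  a_13=13
[q^18] φ(1)=1,φ(2)=1,φ(3)=2,φ(6)=2,φ(9)=6,φ(18)=6 ⇒ 18
q^21  k|21↦φ(k): 21:12 7:6 3:2 1:1  a_21=21
q^32  k|32↦φ(k): 32:16 16:8 8:4 4:2 2:1 1:1  a_32=32
d|35:{1,5,7,35}  Σφ=1+4+6+24=35
[q^38] φ(38)=18,φ(19)=18,φ(2)=1,φ(1)=1 ⇒ 38

13, 18, 21, 32, 35, 38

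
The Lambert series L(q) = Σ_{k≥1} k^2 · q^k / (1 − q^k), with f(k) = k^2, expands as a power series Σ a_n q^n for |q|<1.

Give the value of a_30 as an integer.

a_30 = 1300

n=30: 30·1 15·2 10·3 6·5 5·6 3·10 2·15 1·30  f→[900+225+100+36+25+9+4+1]=1300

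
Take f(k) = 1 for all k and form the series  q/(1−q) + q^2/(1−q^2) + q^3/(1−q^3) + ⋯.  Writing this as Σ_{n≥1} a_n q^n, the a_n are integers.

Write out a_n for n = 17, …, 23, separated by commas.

2, 6, 2, 6, 4, 4, 2

[q^17] f(1)=1,f(17)=1 ⇒ 2
n=18: 18·1 9·2 6·3 3·6 2·9 1·18  f→[1+1+1+1+1+1]=6
n=19: 1·19 19·1  f→[1+1]=2
d|20:{20,10,5,4,2,1}  Σf=1+1+1+1+1+1=6
[q^21] f(1)=1,f(3)=1,f(7)=1,f(21)=1 ⇒ 4
n=22: 22·1 11·2 2·11 1·22  f→[1+1+1+1]=4
[q^23] f(23)=1,f(1)=1 ⇒ 2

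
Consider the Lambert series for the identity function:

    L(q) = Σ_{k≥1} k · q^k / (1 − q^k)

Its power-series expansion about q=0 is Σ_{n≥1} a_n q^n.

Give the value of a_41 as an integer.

a_41 = 42

[q^41] f(1)=1,f(41)=41 ⇒ 42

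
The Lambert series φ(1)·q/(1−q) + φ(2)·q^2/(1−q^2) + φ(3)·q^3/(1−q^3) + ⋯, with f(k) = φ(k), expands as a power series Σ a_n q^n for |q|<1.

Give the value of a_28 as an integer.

n=28: 28·1 14·2 7·4 4·7 2·14 1·28  φ→[12+6+6+2+1+1]=28

a_28 = 28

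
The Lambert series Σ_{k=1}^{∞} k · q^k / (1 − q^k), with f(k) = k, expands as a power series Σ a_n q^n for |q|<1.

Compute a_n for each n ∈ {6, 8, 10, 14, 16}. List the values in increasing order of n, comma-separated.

q^6  k|6↦f(k): 6:6 3:3 2:2 1:1  a_6=12
[q^8] f(8)=8,f(4)=4,f(2)=2,f(1)=1 ⇒ 15
[q^10] f(1)=1,f(2)=2,f(5)=5,f(10)=10 ⇒ 18
[q^14] f(14)=14,f(7)=7,f(2)=2,f(1)=1 ⇒ 24
d|16:{1,2,4,8,16}  Σf=1+2+4+8+16=31

12, 15, 18, 24, 31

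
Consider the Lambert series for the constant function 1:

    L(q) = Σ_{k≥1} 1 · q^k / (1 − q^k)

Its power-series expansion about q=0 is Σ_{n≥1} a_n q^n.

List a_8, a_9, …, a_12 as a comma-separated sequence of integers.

4, 3, 4, 2, 6

[q^8] f(8)=1,f(4)=1,f(2)=1,f(1)=1 ⇒ 4
d|9:{1,3,9}  Σf=1+1+1=3
d|10:{10,5,2,1}  Σf=1+1+1+1=4
n=11: 11·1 1·11  f→[1+1]=2
n=12: 1·12 2·6 3·4 4·3 6·2 12·1  f→[1+1+1+1+1+1]=6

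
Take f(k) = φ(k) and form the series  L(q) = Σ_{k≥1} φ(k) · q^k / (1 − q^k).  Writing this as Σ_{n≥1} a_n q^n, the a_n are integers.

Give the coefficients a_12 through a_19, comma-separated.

n=12: 1·12 2·6 3·4 4·3 6·2 12·1  φ→[1+1+2+2+2+4]=12
q^13  k|13↦φ(k): 13:12 1:1  a_13=13
n=14: 1·14 2·7 7·2 14·1  φ→[1+1+6+6]=14
q^15  k|15↦φ(k): 1:1 3:2 5:4 15:8  a_15=15
n=16: 1·16 2·8 4·4 8·2 16·1  φ→[1+1+2+4+8]=16
[q^17] φ(1)=1,φ(17)=16 ⇒ 17
[q^18] φ(18)=6,φ(9)=6,φ(6)=2,φ(3)=2,φ(2)=1,φ(1)=1 ⇒ 18
[q^19] φ(1)=1,φ(19)=18 ⇒ 19

12, 13, 14, 15, 16, 17, 18, 19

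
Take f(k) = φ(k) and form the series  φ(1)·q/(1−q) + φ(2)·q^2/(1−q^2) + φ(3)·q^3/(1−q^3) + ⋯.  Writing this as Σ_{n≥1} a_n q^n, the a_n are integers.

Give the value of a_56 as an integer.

q^56  k|56↦φ(k): 1:1 2:1 4:2 7:6 8:4 14:6 28:12 56:24  a_56=56

a_56 = 56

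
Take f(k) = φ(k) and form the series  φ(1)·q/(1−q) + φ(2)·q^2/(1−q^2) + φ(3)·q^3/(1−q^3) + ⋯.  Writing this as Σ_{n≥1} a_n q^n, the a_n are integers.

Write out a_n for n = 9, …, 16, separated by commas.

d|9:{9,3,1}  Σφ=6+2+1=9
d|10:{1,2,5,10}  Σφ=1+1+4+4=10
q^11  k|11↦φ(k): 11:10 1:1  a_11=11
q^12  k|12↦φ(k): 1:1 2:1 3:2 4:2 6:2 12:4  a_12=12
d|13:{1,13}  Σφ=1+12=13
[q^14] φ(14)=6,φ(7)=6,φ(2)=1,φ(1)=1 ⇒ 14
d|15:{15,5,3,1}  Σφ=8+4+2+1=15
n=16: 16·1 8·2 4·4 2·8 1·16  φ→[8+4+2+1+1]=16

9, 10, 11, 12, 13, 14, 15, 16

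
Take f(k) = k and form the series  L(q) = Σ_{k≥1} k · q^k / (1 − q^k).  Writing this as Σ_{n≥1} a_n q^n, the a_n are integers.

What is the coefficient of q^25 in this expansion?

a_25 = 31

n=25: 25·1 5·5 1·25  f→[25+5+1]=31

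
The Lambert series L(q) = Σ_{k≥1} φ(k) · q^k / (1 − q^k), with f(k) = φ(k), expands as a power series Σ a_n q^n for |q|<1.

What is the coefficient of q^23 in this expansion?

d|23:{23,1}  Σφ=22+1=23

a_23 = 23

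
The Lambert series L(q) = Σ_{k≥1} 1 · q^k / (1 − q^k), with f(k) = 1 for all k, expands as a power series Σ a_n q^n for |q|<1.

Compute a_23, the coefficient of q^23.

a_23 = 2

q^23  k|23↦f(k): 23:1 1:1  a_23=2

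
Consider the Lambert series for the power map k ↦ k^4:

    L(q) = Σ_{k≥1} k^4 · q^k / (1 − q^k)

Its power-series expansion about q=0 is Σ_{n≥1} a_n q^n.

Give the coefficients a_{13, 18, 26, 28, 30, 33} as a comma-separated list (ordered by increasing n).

28562, 112931, 485554, 655746, 872644, 1200644

q^13  k|13↦f(k): 1:1 13:28561  a_13=28562
q^18  k|18↦f(k): 18:104976 9:6561 6:1296 3:81 2:16 1:1  a_18=112931
d|26:{1,2,13,26}  Σf=1+16+28561+456976=485554
n=28: 28·1 14·2 7·4 4·7 2·14 1·28  f→[614656+38416+2401+256+16+1]=655746
[q^30] f(1)=1,f(2)=16,f(3)=81,f(5)=625,f(6)=1296,f(10)=10000,f(15)=50625,f(30)=810000 ⇒ 872644
n=33: 1·33 3·11 11·3 33·1  f→[1+81+14641+1185921]=1200644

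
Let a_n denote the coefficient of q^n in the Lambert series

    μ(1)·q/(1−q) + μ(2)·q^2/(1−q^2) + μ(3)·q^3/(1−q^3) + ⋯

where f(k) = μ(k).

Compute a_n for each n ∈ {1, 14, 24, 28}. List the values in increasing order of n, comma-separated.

1, 0, 0, 0

d|1:{1}  Σμ=1=1
d|14:{1,2,7,14}  Σμ=1+(-1)+(-1)+1=0
[q^24] μ(24)=0,μ(12)=0,μ(8)=0,μ(6)=1,μ(4)=0,μ(3)=-1,μ(2)=-1,μ(1)=1 ⇒ 0
[q^28] μ(1)=1,μ(2)=-1,μ(4)=0,μ(7)=-1,μ(14)=1,μ(28)=0 ⇒ 0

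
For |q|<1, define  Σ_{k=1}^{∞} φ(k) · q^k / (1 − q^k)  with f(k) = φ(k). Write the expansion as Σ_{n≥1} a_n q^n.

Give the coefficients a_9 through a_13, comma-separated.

n=9: 9·1 3·3 1·9  φ→[6+2+1]=9
n=10: 1·10 2·5 5·2 10·1  φ→[1+1+4+4]=10
n=11: 11·1 1·11  φ→[10+1]=11
n=12: 12·1 6·2 4·3 3·4 2·6 1·12  φ→[4+2+2+2+1+1]=12
[q^13] φ(13)=12,φ(1)=1 ⇒ 13

9, 10, 11, 12, 13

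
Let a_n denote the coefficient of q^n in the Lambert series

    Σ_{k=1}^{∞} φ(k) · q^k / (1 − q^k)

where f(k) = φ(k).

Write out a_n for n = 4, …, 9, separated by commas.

[q^4] φ(1)=1,φ(2)=1,φ(4)=2 ⇒ 4
n=5: 1·5 5·1  φ→[1+4]=5
n=6: 6·1 3·2 2·3 1·6  φ→[2+2+1+1]=6
[q^7] φ(1)=1,φ(7)=6 ⇒ 7
n=8: 8·1 4·2 2·4 1·8  φ→[4+2+1+1]=8
n=9: 1·9 3·3 9·1  φ→[1+2+6]=9

4, 5, 6, 7, 8, 9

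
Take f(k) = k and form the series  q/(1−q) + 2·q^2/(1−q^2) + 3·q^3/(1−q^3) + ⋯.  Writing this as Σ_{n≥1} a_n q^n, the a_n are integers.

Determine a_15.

d|15:{1,3,5,15}  Σf=1+3+5+15=24

a_15 = 24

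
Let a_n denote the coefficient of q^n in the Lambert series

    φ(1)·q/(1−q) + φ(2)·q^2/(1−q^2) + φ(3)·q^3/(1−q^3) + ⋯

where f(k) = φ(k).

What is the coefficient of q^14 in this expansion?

q^14  k|14↦φ(k): 1:1 2:1 7:6 14:6  a_14=14

a_14 = 14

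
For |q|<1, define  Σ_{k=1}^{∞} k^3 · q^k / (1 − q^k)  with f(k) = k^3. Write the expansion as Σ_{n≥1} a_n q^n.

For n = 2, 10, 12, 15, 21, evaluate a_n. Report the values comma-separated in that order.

q^2  k|2↦f(k): 2:8 1:1  a_2=9
d|10:{10,5,2,1}  Σf=1000+125+8+1=1134
n=12: 1·12 2·6 3·4 4·3 6·2 12·1  f→[1+8+27+64+216+1728]=2044
d|15:{1,3,5,15}  Σf=1+27+125+3375=3528
d|21:{21,7,3,1}  Σf=9261+343+27+1=9632

9, 1134, 2044, 3528, 9632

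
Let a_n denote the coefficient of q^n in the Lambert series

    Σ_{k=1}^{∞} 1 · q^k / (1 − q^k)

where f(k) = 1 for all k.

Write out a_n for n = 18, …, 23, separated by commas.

6, 2, 6, 4, 4, 2

q^18  k|18↦f(k): 1:1 2:1 3:1 6:1 9:1 18:1  a_18=6
[q^19] f(1)=1,f(19)=1 ⇒ 2
d|20:{1,2,4,5,10,20}  Σf=1+1+1+1+1+1=6
n=21: 1·21 3·7 7·3 21·1  f→[1+1+1+1]=4
[q^22] f(22)=1,f(11)=1,f(2)=1,f(1)=1 ⇒ 4
q^23  k|23↦f(k): 1:1 23:1  a_23=2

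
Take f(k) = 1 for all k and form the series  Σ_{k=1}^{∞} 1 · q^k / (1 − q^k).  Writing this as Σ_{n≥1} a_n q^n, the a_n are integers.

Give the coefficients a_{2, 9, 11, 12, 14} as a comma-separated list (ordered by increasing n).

d|2:{1,2}  Σf=1+1=2
d|9:{9,3,1}  Σf=1+1+1=3
q^11  k|11↦f(k): 1:1 11:1  a_11=2
q^12  k|12↦f(k): 1:1 2:1 3:1 4:1 6:1 12:1  a_12=6
[q^14] f(1)=1,f(2)=1,f(7)=1,f(14)=1 ⇒ 4

2, 3, 2, 6, 4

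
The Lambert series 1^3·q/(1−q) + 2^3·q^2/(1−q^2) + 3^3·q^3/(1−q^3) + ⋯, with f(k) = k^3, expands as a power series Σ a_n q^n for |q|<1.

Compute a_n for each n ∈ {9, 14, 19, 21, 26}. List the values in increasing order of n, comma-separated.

n=9: 1·9 3·3 9·1  f→[1+27+729]=757
d|14:{14,7,2,1}  Σf=2744+343+8+1=3096
[q^19] f(1)=1,f(19)=6859 ⇒ 6860
n=21: 21·1 7·3 3·7 1·21  f→[9261+343+27+1]=9632
[q^26] f(1)=1,f(2)=8,f(13)=2197,f(26)=17576 ⇒ 19782

757, 3096, 6860, 9632, 19782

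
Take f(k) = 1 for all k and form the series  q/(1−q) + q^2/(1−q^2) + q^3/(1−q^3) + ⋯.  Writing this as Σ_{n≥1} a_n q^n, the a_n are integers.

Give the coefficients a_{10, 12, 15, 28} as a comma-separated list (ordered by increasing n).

4, 6, 4, 6

n=10: 10·1 5·2 2·5 1·10  f→[1+1+1+1]=4
[q^12] f(12)=1,f(6)=1,f(4)=1,f(3)=1,f(2)=1,f(1)=1 ⇒ 6
d|15:{15,5,3,1}  Σf=1+1+1+1=4
q^28  k|28↦f(k): 1:1 2:1 4:1 7:1 14:1 28:1  a_28=6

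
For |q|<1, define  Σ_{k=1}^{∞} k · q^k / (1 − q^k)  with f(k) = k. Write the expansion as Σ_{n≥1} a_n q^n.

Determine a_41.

a_41 = 42

q^41  k|41↦f(k): 41:41 1:1  a_41=42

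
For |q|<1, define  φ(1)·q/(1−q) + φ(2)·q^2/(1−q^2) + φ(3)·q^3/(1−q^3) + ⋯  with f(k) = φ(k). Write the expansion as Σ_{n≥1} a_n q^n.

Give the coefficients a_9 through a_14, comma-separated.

n=9: 1·9 3·3 9·1  φ→[1+2+6]=9
n=10: 1·10 2·5 5·2 10·1  φ→[1+1+4+4]=10
[q^11] φ(11)=10,φ(1)=1 ⇒ 11
[q^12] φ(1)=1,φ(2)=1,φ(3)=2,φ(4)=2,φ(6)=2,φ(12)=4 ⇒ 12
q^13  k|13↦φ(k): 13:12 1:1  a_13=13
[q^14] φ(14)=6,φ(7)=6,φ(2)=1,φ(1)=1 ⇒ 14

9, 10, 11, 12, 13, 14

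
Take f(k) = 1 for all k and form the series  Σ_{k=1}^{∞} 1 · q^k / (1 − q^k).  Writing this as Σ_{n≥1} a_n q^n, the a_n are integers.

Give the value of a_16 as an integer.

a_16 = 5

n=16: 16·1 8·2 4·4 2·8 1·16  f→[1+1+1+1+1]=5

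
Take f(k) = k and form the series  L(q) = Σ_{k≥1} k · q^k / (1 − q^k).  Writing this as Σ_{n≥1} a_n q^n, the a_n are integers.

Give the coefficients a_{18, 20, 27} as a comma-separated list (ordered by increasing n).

39, 42, 40

[q^18] f(18)=18,f(9)=9,f(6)=6,f(3)=3,f(2)=2,f(1)=1 ⇒ 39
[q^20] f(20)=20,f(10)=10,f(5)=5,f(4)=4,f(2)=2,f(1)=1 ⇒ 42
q^27  k|27↦f(k): 27:27 9:9 3:3 1:1  a_27=40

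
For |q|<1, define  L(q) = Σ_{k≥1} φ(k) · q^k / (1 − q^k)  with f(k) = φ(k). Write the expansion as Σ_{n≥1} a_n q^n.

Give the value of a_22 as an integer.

q^22  k|22↦φ(k): 22:10 11:10 2:1 1:1  a_22=22

a_22 = 22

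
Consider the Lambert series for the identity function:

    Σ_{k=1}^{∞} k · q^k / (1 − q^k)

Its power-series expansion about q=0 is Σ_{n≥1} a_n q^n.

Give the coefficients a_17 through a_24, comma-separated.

n=17: 1·17 17·1  f→[1+17]=18
n=18: 1·18 2·9 3·6 6·3 9·2 18·1  f→[1+2+3+6+9+18]=39
q^19  k|19↦f(k): 1:1 19:19  a_19=20
q^20  k|20↦f(k): 20:20 10:10 5:5 4:4 2:2 1:1  a_20=42
q^21  k|21↦f(k): 1:1 3:3 7:7 21:21  a_21=32
d|22:{22,11,2,1}  Σf=22+11+2+1=36
q^23  k|23↦f(k): 23:23 1:1  a_23=24
q^24  k|24↦f(k): 1:1 2:2 3:3 4:4 6:6 8:8 12:12 24:24  a_24=60

18, 39, 20, 42, 32, 36, 24, 60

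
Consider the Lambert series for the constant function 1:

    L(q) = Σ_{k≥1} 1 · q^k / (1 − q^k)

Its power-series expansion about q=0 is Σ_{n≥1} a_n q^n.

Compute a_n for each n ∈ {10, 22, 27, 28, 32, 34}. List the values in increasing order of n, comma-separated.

[q^10] f(10)=1,f(5)=1,f(2)=1,f(1)=1 ⇒ 4
n=22: 22·1 11·2 2·11 1·22  f→[1+1+1+1]=4
n=27: 27·1 9·3 3·9 1·27  f→[1+1+1+1]=4
d|28:{1,2,4,7,14,28}  Σf=1+1+1+1+1+1=6
n=32: 32·1 16·2 8·4 4·8 2·16 1·32  f→[1+1+1+1+1+1]=6
n=34: 1·34 2·17 17·2 34·1  f→[1+1+1+1]=4

4, 4, 4, 6, 6, 4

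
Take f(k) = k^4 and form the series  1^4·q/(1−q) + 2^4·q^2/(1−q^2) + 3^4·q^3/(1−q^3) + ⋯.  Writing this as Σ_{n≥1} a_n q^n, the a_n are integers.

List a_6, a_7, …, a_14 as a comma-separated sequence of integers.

q^6  k|6↦f(k): 6:1296 3:81 2:16 1:1  a_6=1394
[q^7] f(7)=2401,f(1)=1 ⇒ 2402
[q^8] f(8)=4096,f(4)=256,f(2)=16,f(1)=1 ⇒ 4369
d|9:{9,3,1}  Σf=6561+81+1=6643
d|10:{10,5,2,1}  Σf=10000+625+16+1=10642
n=11: 1·11 11·1  f→[1+14641]=14642
[q^12] f(1)=1,f(2)=16,f(3)=81,f(4)=256,f(6)=1296,f(12)=20736 ⇒ 22386
n=13: 13·1 1·13  f→[28561+1]=28562
[q^14] f(1)=1,f(2)=16,f(7)=2401,f(14)=38416 ⇒ 40834

1394, 2402, 4369, 6643, 10642, 14642, 22386, 28562, 40834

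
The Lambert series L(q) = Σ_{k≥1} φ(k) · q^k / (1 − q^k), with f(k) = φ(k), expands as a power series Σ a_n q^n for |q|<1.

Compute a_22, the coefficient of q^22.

n=22: 1·22 2·11 11·2 22·1  φ→[1+1+10+10]=22

a_22 = 22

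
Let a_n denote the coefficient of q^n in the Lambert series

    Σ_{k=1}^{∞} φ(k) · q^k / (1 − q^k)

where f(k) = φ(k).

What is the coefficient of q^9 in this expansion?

d|9:{1,3,9}  Σφ=1+2+6=9

a_9 = 9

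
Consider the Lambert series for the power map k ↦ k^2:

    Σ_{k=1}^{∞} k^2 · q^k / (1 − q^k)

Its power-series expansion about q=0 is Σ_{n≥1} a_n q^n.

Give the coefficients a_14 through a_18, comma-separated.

250, 260, 341, 290, 455

q^14  k|14↦f(k): 1:1 2:4 7:49 14:196  a_14=250
q^15  k|15↦f(k): 15:225 5:25 3:9 1:1  a_15=260
d|16:{1,2,4,8,16}  Σf=1+4+16+64+256=341
q^17  k|17↦f(k): 1:1 17:289  a_17=290
n=18: 1·18 2·9 3·6 6·3 9·2 18·1  f→[1+4+9+36+81+324]=455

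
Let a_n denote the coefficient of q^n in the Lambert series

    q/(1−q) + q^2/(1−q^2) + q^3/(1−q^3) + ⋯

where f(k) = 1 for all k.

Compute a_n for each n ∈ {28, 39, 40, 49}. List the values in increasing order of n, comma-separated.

6, 4, 8, 3

[q^28] f(28)=1,f(14)=1,f(7)=1,f(4)=1,f(2)=1,f(1)=1 ⇒ 6
[q^39] f(1)=1,f(3)=1,f(13)=1,f(39)=1 ⇒ 4
q^40  k|40↦f(k): 40:1 20:1 10:1 8:1 5:1 4:1 2:1 1:1  a_40=8
q^49  k|49↦f(k): 1:1 7:1 49:1  a_49=3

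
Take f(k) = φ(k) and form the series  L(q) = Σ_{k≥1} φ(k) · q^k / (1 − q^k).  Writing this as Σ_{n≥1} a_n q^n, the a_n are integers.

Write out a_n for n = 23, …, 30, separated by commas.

q^23  k|23↦φ(k): 23:22 1:1  a_23=23
[q^24] φ(1)=1,φ(2)=1,φ(3)=2,φ(4)=2,φ(6)=2,φ(8)=4,φ(12)=4,φ(24)=8 ⇒ 24
q^25  k|25↦φ(k): 25:20 5:4 1:1  a_25=25
q^26  k|26↦φ(k): 26:12 13:12 2:1 1:1  a_26=26
q^27  k|27↦φ(k): 1:1 3:2 9:6 27:18  a_27=27
n=28: 28·1 14·2 7·4 4·7 2·14 1·28  φ→[12+6+6+2+1+1]=28
[q^29] φ(1)=1,φ(29)=28 ⇒ 29
d|30:{1,2,3,5,6,10,15,30}  Σφ=1+1+2+4+2+4+8+8=30

23, 24, 25, 26, 27, 28, 29, 30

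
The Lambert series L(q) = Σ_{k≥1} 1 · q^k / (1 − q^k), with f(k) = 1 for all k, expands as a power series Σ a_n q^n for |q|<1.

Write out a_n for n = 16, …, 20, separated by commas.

d|16:{1,2,4,8,16}  Σf=1+1+1+1+1=5
q^17  k|17↦f(k): 1:1 17:1  a_17=2
[q^18] f(1)=1,f(2)=1,f(3)=1,f(6)=1,f(9)=1,f(18)=1 ⇒ 6
q^19  k|19↦f(k): 1:1 19:1  a_19=2
d|20:{1,2,4,5,10,20}  Σf=1+1+1+1+1+1=6

5, 2, 6, 2, 6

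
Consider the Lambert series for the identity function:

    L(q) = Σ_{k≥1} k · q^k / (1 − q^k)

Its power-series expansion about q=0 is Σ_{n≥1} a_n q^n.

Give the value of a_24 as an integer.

a_24 = 60

[q^24] f(24)=24,f(12)=12,f(8)=8,f(6)=6,f(4)=4,f(3)=3,f(2)=2,f(1)=1 ⇒ 60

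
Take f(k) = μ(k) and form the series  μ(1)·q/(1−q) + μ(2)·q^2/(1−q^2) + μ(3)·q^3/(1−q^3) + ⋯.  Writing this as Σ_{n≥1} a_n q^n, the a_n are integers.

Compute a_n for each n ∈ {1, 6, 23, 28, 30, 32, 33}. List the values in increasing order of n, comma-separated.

d|1:{1}  Σμ=1=1
d|6:{6,3,2,1}  Σμ=1+(-1)+(-1)+1=0
d|23:{23,1}  Σμ=(-1)+1=0
d|28:{1,2,4,7,14,28}  Σμ=1+(-1)+0+(-1)+1+0=0
d|30:{30,15,10,6,5,3,2,1}  Σμ=(-1)+1+1+1+(-1)+(-1)+(-1)+1=0
d|32:{32,16,8,4,2,1}  Σμ=0+0+0+0+(-1)+1=0
n=33: 1·33 3·11 11·3 33·1  μ→[1+(-1)+(-1)+1]=0

1, 0, 0, 0, 0, 0, 0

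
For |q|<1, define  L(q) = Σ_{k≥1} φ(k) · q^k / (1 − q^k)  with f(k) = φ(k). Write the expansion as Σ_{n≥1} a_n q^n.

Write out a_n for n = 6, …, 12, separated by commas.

[q^6] φ(6)=2,φ(3)=2,φ(2)=1,φ(1)=1 ⇒ 6
n=7: 7·1 1·7  φ→[6+1]=7
d|8:{1,2,4,8}  Σφ=1+1+2+4=8
n=9: 1·9 3·3 9·1  φ→[1+2+6]=9
d|10:{1,2,5,10}  Σφ=1+1+4+4=10
d|11:{11,1}  Σφ=10+1=11
d|12:{12,6,4,3,2,1}  Σφ=4+2+2+2+1+1=12

6, 7, 8, 9, 10, 11, 12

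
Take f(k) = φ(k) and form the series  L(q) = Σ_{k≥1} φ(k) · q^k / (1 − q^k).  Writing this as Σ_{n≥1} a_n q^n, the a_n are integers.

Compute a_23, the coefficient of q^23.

q^23  k|23↦φ(k): 23:22 1:1  a_23=23

a_23 = 23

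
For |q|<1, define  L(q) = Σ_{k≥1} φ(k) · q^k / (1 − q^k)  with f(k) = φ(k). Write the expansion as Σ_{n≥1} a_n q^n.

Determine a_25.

n=25: 1·25 5·5 25·1  φ→[1+4+20]=25

a_25 = 25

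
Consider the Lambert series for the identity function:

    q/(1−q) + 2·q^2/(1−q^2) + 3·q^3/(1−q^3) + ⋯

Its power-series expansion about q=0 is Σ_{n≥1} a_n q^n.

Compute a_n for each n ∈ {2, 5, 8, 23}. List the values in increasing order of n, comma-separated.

3, 6, 15, 24

q^2  k|2↦f(k): 2:2 1:1  a_2=3
d|5:{5,1}  Σf=5+1=6
d|8:{8,4,2,1}  Σf=8+4+2+1=15
n=23: 23·1 1·23  f→[23+1]=24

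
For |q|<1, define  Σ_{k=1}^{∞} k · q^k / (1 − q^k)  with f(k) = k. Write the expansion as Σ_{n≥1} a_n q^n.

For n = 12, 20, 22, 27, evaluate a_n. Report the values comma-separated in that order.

q^12  k|12↦f(k): 12:12 6:6 4:4 3:3 2:2 1:1  a_12=28
q^20  k|20↦f(k): 20:20 10:10 5:5 4:4 2:2 1:1  a_20=42
n=22: 1·22 2·11 11·2 22·1  f→[1+2+11+22]=36
d|27:{1,3,9,27}  Σf=1+3+9+27=40

28, 42, 36, 40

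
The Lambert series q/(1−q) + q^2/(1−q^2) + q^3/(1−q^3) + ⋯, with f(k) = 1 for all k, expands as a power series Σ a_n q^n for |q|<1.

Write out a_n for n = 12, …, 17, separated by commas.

6, 2, 4, 4, 5, 2

q^12  k|12↦f(k): 12:1 6:1 4:1 3:1 2:1 1:1  a_12=6
n=13: 1·13 13·1  f→[1+1]=2
n=14: 14·1 7·2 2·7 1·14  f→[1+1+1+1]=4
[q^15] f(15)=1,f(5)=1,f(3)=1,f(1)=1 ⇒ 4
d|16:{16,8,4,2,1}  Σf=1+1+1+1+1=5
[q^17] f(1)=1,f(17)=1 ⇒ 2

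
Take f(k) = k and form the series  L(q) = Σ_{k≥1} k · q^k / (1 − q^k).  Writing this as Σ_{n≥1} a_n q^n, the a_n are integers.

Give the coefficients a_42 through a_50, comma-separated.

n=42: 42·1 21·2 14·3 7·6 6·7 3·14 2·21 1·42  f→[42+21+14+7+6+3+2+1]=96
q^43  k|43↦f(k): 1:1 43:43  a_43=44
q^44  k|44↦f(k): 1:1 2:2 4:4 11:11 22:22 44:44  a_44=84
d|45:{45,15,9,5,3,1}  Σf=45+15+9+5+3+1=78
[q^46] f(1)=1,f(2)=2,f(23)=23,f(46)=46 ⇒ 72
q^47  k|47↦f(k): 1:1 47:47  a_47=48
[q^48] f(48)=48,f(24)=24,f(16)=16,f(12)=12,f(8)=8,f(6)=6,f(4)=4,f(3)=3,f(2)=2,f(1)=1 ⇒ 124
[q^49] f(1)=1,f(7)=7,f(49)=49 ⇒ 57
q^50  k|50↦f(k): 50:50 25:25 10:10 5:5 2:2 1:1  a_50=93

96, 44, 84, 78, 72, 48, 124, 57, 93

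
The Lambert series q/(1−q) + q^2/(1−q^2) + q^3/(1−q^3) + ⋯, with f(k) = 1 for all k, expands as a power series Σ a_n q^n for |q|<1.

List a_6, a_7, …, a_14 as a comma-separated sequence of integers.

4, 2, 4, 3, 4, 2, 6, 2, 4

[q^6] f(6)=1,f(3)=1,f(2)=1,f(1)=1 ⇒ 4
q^7  k|7↦f(k): 1:1 7:1  a_7=2
n=8: 1·8 2·4 4·2 8·1  f→[1+1+1+1]=4
d|9:{9,3,1}  Σf=1+1+1=3
d|10:{10,5,2,1}  Σf=1+1+1+1=4
n=11: 11·1 1·11  f→[1+1]=2
q^12  k|12↦f(k): 1:1 2:1 3:1 4:1 6:1 12:1  a_12=6
n=13: 1·13 13·1  f→[1+1]=2
d|14:{14,7,2,1}  Σf=1+1+1+1=4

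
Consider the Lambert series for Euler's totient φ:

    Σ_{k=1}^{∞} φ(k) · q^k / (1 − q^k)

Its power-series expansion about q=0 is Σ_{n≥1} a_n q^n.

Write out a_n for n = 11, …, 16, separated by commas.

d|11:{11,1}  Σφ=10+1=11
q^12  k|12↦φ(k): 1:1 2:1 3:2 4:2 6:2 12:4  a_12=12
n=13: 13·1 1·13  φ→[12+1]=13
q^14  k|14↦φ(k): 1:1 2:1 7:6 14:6  a_14=14
q^15  k|15↦φ(k): 1:1 3:2 5:4 15:8  a_15=15
d|16:{16,8,4,2,1}  Σφ=8+4+2+1+1=16

11, 12, 13, 14, 15, 16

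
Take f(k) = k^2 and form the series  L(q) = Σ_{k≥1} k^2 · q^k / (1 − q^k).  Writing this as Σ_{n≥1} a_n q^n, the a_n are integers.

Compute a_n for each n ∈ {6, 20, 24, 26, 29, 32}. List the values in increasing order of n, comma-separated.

50, 546, 850, 850, 842, 1365

q^6  k|6↦f(k): 1:1 2:4 3:9 6:36  a_6=50
n=20: 20·1 10·2 5·4 4·5 2·10 1·20  f→[400+100+25+16+4+1]=546
[q^24] f(1)=1,f(2)=4,f(3)=9,f(4)=16,f(6)=36,f(8)=64,f(12)=144,f(24)=576 ⇒ 850
q^26  k|26↦f(k): 1:1 2:4 13:169 26:676  a_26=850
q^29  k|29↦f(k): 29:841 1:1  a_29=842
n=32: 32·1 16·2 8·4 4·8 2·16 1·32  f→[1024+256+64+16+4+1]=1365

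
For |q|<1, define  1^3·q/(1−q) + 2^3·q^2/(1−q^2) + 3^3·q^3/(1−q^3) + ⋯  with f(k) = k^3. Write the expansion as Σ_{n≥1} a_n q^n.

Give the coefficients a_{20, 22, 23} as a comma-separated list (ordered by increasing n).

d|20:{20,10,5,4,2,1}  Σf=8000+1000+125+64+8+1=9198
[q^22] f(1)=1,f(2)=8,f(11)=1331,f(22)=10648 ⇒ 11988
[q^23] f(1)=1,f(23)=12167 ⇒ 12168

9198, 11988, 12168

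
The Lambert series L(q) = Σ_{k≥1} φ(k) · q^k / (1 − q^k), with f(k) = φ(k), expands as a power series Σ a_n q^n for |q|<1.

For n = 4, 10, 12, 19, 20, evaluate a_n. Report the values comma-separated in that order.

n=4: 4·1 2·2 1·4  φ→[2+1+1]=4
[q^10] φ(10)=4,φ(5)=4,φ(2)=1,φ(1)=1 ⇒ 10
d|12:{12,6,4,3,2,1}  Σφ=4+2+2+2+1+1=12
q^19  k|19↦φ(k): 19:18 1:1  a_19=19
d|20:{20,10,5,4,2,1}  Σφ=8+4+4+2+1+1=20

4, 10, 12, 19, 20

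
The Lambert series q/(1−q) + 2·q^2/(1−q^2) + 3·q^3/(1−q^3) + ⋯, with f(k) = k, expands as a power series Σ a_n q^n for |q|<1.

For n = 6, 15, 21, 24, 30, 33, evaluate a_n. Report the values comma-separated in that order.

[q^6] f(1)=1,f(2)=2,f(3)=3,f(6)=6 ⇒ 12
q^15  k|15↦f(k): 15:15 5:5 3:3 1:1  a_15=24
n=21: 1·21 3·7 7·3 21·1  f→[1+3+7+21]=32
[q^24] f(24)=24,f(12)=12,f(8)=8,f(6)=6,f(4)=4,f(3)=3,f(2)=2,f(1)=1 ⇒ 60
q^30  k|30↦f(k): 30:30 15:15 10:10 6:6 5:5 3:3 2:2 1:1  a_30=72
q^33  k|33↦f(k): 33:33 11:11 3:3 1:1  a_33=48

12, 24, 32, 60, 72, 48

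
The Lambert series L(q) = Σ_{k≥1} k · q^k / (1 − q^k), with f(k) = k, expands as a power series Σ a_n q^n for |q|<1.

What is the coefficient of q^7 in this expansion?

n=7: 7·1 1·7  f→[7+1]=8

a_7 = 8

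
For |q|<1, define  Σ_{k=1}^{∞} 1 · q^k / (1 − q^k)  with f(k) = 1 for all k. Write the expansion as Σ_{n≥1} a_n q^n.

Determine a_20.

a_20 = 6

d|20:{20,10,5,4,2,1}  Σf=1+1+1+1+1+1=6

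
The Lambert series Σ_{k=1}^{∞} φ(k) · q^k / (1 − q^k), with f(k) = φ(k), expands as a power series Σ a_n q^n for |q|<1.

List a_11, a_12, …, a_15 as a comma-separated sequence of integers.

[q^11] φ(11)=10,φ(1)=1 ⇒ 11
[q^12] φ(1)=1,φ(2)=1,φ(3)=2,φ(4)=2,φ(6)=2,φ(12)=4 ⇒ 12
[q^13] φ(13)=12,φ(1)=1 ⇒ 13
[q^14] φ(14)=6,φ(7)=6,φ(2)=1,φ(1)=1 ⇒ 14
n=15: 15·1 5·3 3·5 1·15  φ→[8+4+2+1]=15

11, 12, 13, 14, 15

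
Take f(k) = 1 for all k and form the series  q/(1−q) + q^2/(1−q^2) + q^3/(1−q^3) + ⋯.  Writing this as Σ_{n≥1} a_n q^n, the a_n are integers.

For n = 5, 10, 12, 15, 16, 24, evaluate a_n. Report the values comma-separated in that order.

d|5:{5,1}  Σf=1+1=2
n=10: 1·10 2·5 5·2 10·1  f→[1+1+1+1]=4
d|12:{1,2,3,4,6,12}  Σf=1+1+1+1+1+1=6
d|15:{15,5,3,1}  Σf=1+1+1+1=4
[q^16] f(16)=1,f(8)=1,f(4)=1,f(2)=1,f(1)=1 ⇒ 5
[q^24] f(1)=1,f(2)=1,f(3)=1,f(4)=1,f(6)=1,f(8)=1,f(12)=1,f(24)=1 ⇒ 8

2, 4, 6, 4, 5, 8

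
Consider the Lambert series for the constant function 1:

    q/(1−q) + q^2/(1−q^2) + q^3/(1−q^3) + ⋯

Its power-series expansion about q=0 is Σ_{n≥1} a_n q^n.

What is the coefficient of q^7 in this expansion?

d|7:{7,1}  Σf=1+1=2

a_7 = 2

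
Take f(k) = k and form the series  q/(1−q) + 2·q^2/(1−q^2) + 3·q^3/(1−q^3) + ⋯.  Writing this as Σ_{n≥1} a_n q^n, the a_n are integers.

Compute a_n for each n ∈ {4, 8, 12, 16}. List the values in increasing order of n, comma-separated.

d|4:{1,2,4}  Σf=1+2+4=7
q^8  k|8↦f(k): 1:1 2:2 4:4 8:8  a_8=15
q^12  k|12↦f(k): 12:12 6:6 4:4 3:3 2:2 1:1  a_12=28
n=16: 1·16 2·8 4·4 8·2 16·1  f→[1+2+4+8+16]=31

7, 15, 28, 31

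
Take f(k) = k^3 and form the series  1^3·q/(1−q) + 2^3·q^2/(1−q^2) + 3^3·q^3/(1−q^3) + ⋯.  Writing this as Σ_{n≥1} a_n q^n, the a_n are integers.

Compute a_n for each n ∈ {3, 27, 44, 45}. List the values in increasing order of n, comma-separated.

28, 20440, 97236, 95382

[q^3] f(1)=1,f(3)=27 ⇒ 28
[q^27] f(27)=19683,f(9)=729,f(3)=27,f(1)=1 ⇒ 20440
[q^44] f(1)=1,f(2)=8,f(4)=64,f(11)=1331,f(22)=10648,f(44)=85184 ⇒ 97236
n=45: 1·45 3·15 5·9 9·5 15·3 45·1  f→[1+27+125+729+3375+91125]=95382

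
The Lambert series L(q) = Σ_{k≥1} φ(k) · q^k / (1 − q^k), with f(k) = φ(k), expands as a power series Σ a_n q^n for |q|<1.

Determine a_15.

d|15:{15,5,3,1}  Σφ=8+4+2+1=15

a_15 = 15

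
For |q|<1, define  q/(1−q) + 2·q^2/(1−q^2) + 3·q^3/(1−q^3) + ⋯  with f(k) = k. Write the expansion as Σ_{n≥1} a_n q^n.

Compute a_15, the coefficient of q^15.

a_15 = 24

n=15: 15·1 5·3 3·5 1·15  f→[15+5+3+1]=24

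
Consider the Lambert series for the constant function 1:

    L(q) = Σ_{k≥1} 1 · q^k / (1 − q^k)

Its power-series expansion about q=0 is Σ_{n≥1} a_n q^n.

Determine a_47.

d|47:{1,47}  Σf=1+1=2

a_47 = 2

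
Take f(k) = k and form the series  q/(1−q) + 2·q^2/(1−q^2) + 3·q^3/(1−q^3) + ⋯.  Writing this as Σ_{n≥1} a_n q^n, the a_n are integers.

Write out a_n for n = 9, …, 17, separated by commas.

q^9  k|9↦f(k): 9:9 3:3 1:1  a_9=13
[q^10] f(1)=1,f(2)=2,f(5)=5,f(10)=10 ⇒ 18
d|11:{1,11}  Σf=1+11=12
[q^12] f(12)=12,f(6)=6,f(4)=4,f(3)=3,f(2)=2,f(1)=1 ⇒ 28
d|13:{1,13}  Σf=1+13=14
[q^14] f(1)=1,f(2)=2,f(7)=7,f(14)=14 ⇒ 24
[q^15] f(15)=15,f(5)=5,f(3)=3,f(1)=1 ⇒ 24
q^16  k|16↦f(k): 1:1 2:2 4:4 8:8 16:16  a_16=31
n=17: 17·1 1·17  f→[17+1]=18

13, 18, 12, 28, 14, 24, 24, 31, 18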